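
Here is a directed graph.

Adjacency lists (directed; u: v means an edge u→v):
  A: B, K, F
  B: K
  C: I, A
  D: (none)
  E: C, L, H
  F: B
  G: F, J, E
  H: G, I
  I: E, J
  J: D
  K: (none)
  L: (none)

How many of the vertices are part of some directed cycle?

A vertex is on a directed cycle iff it belongs to a strongly connected component of size ≥ 2 (or has a self-loop).
The vertices on cycles are {C, E, G, H, I} — 5 in total.

5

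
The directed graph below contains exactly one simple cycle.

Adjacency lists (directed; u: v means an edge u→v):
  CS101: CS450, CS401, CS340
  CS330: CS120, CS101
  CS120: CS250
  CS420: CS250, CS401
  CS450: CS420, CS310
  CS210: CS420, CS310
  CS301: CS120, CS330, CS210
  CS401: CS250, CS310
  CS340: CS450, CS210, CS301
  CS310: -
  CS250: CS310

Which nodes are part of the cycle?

CS101, CS301, CS330, CS340

DFS with gray/black marking from CS340:
CS340 gray
  CS450 gray
    CS420 gray
      CS250 gray
        CS310 gray
        CS310 black
      CS250 black
      CS401 gray
        CS401→CS250: CS250 black — skip
        CS401→CS310: CS310 black — skip
      CS401 black
    CS420 black
    CS450→CS310: CS310 black — skip
  CS450 black
  CS210 gray
    CS210→CS420: CS420 black — skip
    CS210→CS310: CS310 black — skip
  CS210 black
  CS301 gray
    CS120 gray
      CS120→CS250: CS250 black — skip
    CS120 black
    CS330 gray
      CS330→CS120: CS120 black — skip
      CS101 gray
        CS101→CS450: CS450 black — skip
        CS101→CS401: CS401 black — skip
        CS101→CS340: CS340 is gray → back edge
Back edge closes the cycle CS340 → CS301 → CS330 → CS101 → CS340; its vertices are {CS101, CS301, CS330, CS340}.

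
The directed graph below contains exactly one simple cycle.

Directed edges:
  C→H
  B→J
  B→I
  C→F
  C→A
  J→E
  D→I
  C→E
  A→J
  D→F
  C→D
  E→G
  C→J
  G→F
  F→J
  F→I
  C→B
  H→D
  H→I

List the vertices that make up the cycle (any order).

DFS with gray/black marking from E:
E gray
  G gray
    F gray
      J gray
        J→E: E is gray → back edge
Back edge closes the cycle E → G → F → J → E; its vertices are {E, F, G, J}.

E, F, G, J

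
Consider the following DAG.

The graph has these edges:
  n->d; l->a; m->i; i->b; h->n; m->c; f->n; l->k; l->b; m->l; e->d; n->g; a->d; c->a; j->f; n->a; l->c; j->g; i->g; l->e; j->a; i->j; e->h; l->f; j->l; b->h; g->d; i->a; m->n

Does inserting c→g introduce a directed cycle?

No

Adding c→g creates a cycle iff g can already reach c.
Explore from g: no path reaches c. The graph stays acyclic.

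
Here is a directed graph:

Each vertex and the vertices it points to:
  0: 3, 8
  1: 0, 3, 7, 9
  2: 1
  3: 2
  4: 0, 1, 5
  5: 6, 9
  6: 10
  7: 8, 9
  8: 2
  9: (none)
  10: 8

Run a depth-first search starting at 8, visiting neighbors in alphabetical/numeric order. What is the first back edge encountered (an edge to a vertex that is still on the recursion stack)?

3→2

DFS from 8 (visiting neighbors in alphabetical/numeric order); mark gray on enter, black on exit:
8 gray
  2 gray
    1 gray
      0 gray
        3 gray
          3→2: 2 is gray → back edge
First back edge: 3 → 2.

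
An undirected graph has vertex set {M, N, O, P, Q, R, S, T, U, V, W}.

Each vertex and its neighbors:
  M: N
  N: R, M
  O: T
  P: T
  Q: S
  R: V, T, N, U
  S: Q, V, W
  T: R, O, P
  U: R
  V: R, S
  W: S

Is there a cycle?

DFS, tracking each vertex's parent; an edge to a visited non-parent vertex closes a cycle.
Start from R:
visit R (parent –)
  visit V (parent R)
    V–R: parent, skip
    visit S (parent V)
      visit Q (parent S)
        Q–S: parent, skip
      S–V: parent, skip
      visit W (parent S)
        W–S: parent, skip
  visit T (parent R)
    T–R: parent, skip
    visit O (parent T)
      O–T: parent, skip
    visit P (parent T)
      P–T: parent, skip
  visit N (parent R)
    N–R: parent, skip
    visit M (parent N)
      M–N: parent, skip
  visit U (parent R)
    U–R: parent, skip
No non-parent visited neighbor found — the graph is a forest.

No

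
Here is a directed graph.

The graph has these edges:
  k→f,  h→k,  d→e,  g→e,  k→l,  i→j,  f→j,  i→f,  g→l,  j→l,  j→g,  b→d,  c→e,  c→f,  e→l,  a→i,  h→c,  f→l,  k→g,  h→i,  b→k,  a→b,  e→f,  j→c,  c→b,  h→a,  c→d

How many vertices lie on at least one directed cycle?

8

A vertex is on a directed cycle iff it belongs to a strongly connected component of size ≥ 2 (or has a self-loop).
The vertices on cycles are {b, c, d, e, f, g, j, k} — 8 in total.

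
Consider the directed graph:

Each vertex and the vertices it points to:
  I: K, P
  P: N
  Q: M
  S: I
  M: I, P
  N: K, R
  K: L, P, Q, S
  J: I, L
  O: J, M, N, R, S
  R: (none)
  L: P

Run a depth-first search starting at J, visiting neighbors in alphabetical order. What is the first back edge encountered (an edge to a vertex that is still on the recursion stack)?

N->K

DFS from J (visiting neighbors in alphabetical order); mark gray on enter, black on exit:
J gray
  I gray
    K gray
      L gray
        P gray
          N gray
            N→K: K is gray → back edge
First back edge: N → K.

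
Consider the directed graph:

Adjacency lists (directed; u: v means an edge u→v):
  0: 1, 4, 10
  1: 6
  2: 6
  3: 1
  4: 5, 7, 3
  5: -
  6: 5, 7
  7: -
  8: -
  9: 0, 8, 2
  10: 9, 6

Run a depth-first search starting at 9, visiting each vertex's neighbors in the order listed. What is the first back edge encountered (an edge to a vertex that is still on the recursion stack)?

DFS from 9 (visiting each vertex's neighbors in the order listed); mark gray on enter, black on exit:
9 gray
  0 gray
    1 gray
      6 gray
        5 gray
        5 black
        7 gray
        7 black
      6 black
    1 black
    4 gray
      4→5: 5 black — skip
      4→7: 7 black — skip
      3 gray
        3→1: 1 black — skip
      3 black
    4 black
    10 gray
      10→9: 9 is gray → back edge
First back edge: 10 → 9.

10→9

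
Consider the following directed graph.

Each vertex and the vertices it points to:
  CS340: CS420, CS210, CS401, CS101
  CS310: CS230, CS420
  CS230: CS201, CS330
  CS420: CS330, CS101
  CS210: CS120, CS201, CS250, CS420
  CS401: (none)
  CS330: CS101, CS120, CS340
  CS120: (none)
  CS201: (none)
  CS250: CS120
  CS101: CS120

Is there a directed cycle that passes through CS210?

Yes

CS210 is on a cycle iff CS210 can reach itself via ≥1 edge.
CS210 → CS420 → CS330 → CS340 → CS210 — yes.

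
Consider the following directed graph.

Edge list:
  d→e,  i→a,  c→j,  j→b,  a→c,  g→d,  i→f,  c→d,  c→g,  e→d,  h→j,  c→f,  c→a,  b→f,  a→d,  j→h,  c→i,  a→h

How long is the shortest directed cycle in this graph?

For each vertex v, BFS finds the shortest path from v back to v.
The shortest such closed walk is c → a → c, length 2.

2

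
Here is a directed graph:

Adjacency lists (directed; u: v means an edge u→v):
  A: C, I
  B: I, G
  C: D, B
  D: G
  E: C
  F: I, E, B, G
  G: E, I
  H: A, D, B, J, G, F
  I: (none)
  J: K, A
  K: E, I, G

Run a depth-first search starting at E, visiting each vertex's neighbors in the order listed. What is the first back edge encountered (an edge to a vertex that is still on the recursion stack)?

G→E

DFS from E (visiting each vertex's neighbors in the order listed); mark gray on enter, black on exit:
E gray
  C gray
    D gray
      G gray
        G→E: E is gray → back edge
First back edge: G → E.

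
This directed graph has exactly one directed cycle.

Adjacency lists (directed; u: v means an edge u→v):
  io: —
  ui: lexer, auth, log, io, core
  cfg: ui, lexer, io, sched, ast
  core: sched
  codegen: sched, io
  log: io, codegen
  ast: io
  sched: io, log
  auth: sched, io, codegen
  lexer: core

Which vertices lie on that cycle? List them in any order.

log, sched, codegen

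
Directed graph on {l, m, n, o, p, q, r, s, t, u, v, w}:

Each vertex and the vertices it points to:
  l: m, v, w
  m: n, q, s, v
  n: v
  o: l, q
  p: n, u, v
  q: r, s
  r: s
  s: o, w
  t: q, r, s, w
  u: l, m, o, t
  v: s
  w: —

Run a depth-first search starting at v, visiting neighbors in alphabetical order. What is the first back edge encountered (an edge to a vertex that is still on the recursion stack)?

n→v

DFS from v (visiting neighbors in alphabetical order); mark gray on enter, black on exit:
v gray
  s gray
    o gray
      l gray
        m gray
          n gray
            n→v: v is gray → back edge
First back edge: n → v.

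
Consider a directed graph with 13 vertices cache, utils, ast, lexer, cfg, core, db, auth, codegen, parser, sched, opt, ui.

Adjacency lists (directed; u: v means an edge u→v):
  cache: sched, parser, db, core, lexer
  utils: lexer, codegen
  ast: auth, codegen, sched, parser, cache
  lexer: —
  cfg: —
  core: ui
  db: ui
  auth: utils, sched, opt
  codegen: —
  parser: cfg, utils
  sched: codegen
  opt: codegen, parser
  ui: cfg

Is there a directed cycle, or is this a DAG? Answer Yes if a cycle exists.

DFS with white/gray/black marking, starting from opt:
opt gray
  codegen gray
  codegen black
  parser gray
    cfg gray
    cfg black
    utils gray
      lexer gray
      lexer black
      utils→codegen: codegen black — skip
    utils black
  parser black
opt black
cache gray
  sched gray
    sched→codegen: codegen black — skip
  sched black
  cache→parser: parser black — skip
  db gray
    ui gray
      ui→cfg: cfg black — skip
    ui black
  db black
  core gray
    core→ui: ui black — skip
  core black
  cache→lexer: lexer black — skip
cache black
ast gray
  auth gray
    auth→utils: utils black — skip
    auth→sched: sched black — skip
    auth→opt: opt black — skip
  auth black
  ast→codegen: codegen black — skip
  ast→sched: sched black — skip
  ast→parser: parser black — skip
  ast→cache: cache black — skip
ast black
Every edge goes to a white or black vertex — no back edge, so the graph is acyclic.

No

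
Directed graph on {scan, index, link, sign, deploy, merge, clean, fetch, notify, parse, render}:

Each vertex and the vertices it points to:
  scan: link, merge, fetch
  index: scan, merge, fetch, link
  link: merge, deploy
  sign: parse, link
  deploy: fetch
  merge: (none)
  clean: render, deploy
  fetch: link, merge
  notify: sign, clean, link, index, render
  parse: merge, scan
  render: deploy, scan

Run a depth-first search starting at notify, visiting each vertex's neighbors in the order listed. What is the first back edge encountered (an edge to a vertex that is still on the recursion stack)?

DFS from notify (visiting each vertex's neighbors in the order listed); mark gray on enter, black on exit:
notify gray
  sign gray
    parse gray
      merge gray
      merge black
      scan gray
        link gray
          link→merge: merge black — skip
          deploy gray
            fetch gray
              fetch→link: link is gray → back edge
First back edge: fetch → link.

fetch->link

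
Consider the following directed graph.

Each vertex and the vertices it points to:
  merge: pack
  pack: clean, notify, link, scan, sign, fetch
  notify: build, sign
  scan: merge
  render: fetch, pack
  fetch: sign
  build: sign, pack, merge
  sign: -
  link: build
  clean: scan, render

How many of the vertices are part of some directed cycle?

8

A vertex is on a directed cycle iff it belongs to a strongly connected component of size ≥ 2 (or has a self-loop).
The vertices on cycles are {link, pack, scan, build, clean, merge, notify, render} — 8 in total.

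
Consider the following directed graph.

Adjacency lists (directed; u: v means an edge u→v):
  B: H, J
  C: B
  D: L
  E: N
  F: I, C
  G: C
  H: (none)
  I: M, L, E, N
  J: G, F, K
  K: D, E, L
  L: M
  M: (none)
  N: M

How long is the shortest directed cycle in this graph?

For each vertex v, BFS finds the shortest path from v back to v.
The shortest such closed walk is B → J → F → C → B, length 4.

4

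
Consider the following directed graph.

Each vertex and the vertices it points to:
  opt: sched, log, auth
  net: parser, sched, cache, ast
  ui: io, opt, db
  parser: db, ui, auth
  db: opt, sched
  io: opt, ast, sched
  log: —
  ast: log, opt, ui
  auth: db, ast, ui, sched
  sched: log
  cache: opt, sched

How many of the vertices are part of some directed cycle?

6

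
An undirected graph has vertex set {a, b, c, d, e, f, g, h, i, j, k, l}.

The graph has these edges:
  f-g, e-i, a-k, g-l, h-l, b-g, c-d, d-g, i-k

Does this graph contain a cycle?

DFS, tracking each vertex's parent; an edge to a visited non-parent vertex closes a cycle.
Start from b:
visit b (parent –)
  visit g (parent b)
    visit d (parent g)
      d–g: parent, skip
      visit c (parent d)
        c–d: parent, skip
    visit f (parent g)
      f–g: parent, skip
    g–b: parent, skip
    visit l (parent g)
      l–g: parent, skip
      visit h (parent l)
        h–l: parent, skip
visit a (parent –)
  visit k (parent a)
    k–a: parent, skip
    visit i (parent k)
      visit e (parent i)
        e–i: parent, skip
      i–k: parent, skip
visit j (parent –)
No non-parent visited neighbor found — the graph is a forest.

No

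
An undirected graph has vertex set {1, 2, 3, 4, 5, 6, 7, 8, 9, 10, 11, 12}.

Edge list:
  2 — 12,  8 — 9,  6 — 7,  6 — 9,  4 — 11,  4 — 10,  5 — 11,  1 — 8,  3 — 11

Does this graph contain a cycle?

DFS, tracking each vertex's parent; an edge to a visited non-parent vertex closes a cycle.
Start from 9:
visit 9 (parent –)
  visit 8 (parent 9)
    visit 1 (parent 8)
      1–8: parent, skip
    8–9: parent, skip
  visit 6 (parent 9)
    visit 7 (parent 6)
      7–6: parent, skip
    6–9: parent, skip
visit 2 (parent –)
  visit 12 (parent 2)
    12–2: parent, skip
visit 3 (parent –)
  visit 11 (parent 3)
    visit 5 (parent 11)
      5–11: parent, skip
    11–3: parent, skip
    visit 4 (parent 11)
      visit 10 (parent 4)
        10–4: parent, skip
      4–11: parent, skip
No non-parent visited neighbor found — the graph is a forest.

No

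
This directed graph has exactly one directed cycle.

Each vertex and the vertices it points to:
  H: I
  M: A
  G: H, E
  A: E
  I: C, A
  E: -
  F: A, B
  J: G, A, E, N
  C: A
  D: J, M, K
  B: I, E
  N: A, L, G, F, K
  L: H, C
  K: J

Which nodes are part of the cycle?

DFS with gray/black marking from J:
J gray
  G gray
    H gray
      I gray
        C gray
          A gray
            E gray
            E black
          A black
        C black
        I→A: A black — skip
      I black
    H black
    G→E: E black — skip
  G black
  J→A: A black — skip
  J→E: E black — skip
  N gray
    N→A: A black — skip
    L gray
      L→H: H black — skip
      L→C: C black — skip
    L black
    N→G: G black — skip
    F gray
      F→A: A black — skip
      B gray
        B→I: I black — skip
        B→E: E black — skip
      B black
    F black
    K gray
      K→J: J is gray → back edge
Back edge closes the cycle J → N → K → J; its vertices are {J, K, N}.

J, K, N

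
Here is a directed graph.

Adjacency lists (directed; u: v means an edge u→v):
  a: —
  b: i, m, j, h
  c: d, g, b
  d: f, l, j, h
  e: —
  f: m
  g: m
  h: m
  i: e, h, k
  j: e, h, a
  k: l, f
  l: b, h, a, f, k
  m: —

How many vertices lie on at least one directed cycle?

A vertex is on a directed cycle iff it belongs to a strongly connected component of size ≥ 2 (or has a self-loop).
The vertices on cycles are {b, i, k, l} — 4 in total.

4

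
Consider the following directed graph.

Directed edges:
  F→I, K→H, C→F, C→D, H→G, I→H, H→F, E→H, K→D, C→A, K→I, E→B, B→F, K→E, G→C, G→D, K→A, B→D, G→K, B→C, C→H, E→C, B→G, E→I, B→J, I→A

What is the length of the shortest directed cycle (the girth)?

For each vertex v, BFS finds the shortest path from v back to v.
The shortest such closed walk is G → C → H → G, length 3.

3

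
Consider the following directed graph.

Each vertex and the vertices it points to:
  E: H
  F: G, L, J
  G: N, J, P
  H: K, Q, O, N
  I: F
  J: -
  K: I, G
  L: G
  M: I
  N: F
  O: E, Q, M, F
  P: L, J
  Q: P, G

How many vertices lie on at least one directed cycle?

A vertex is on a directed cycle iff it belongs to a strongly connected component of size ≥ 2 (or has a self-loop).
The vertices on cycles are {E, F, G, H, L, N, O, P} — 8 in total.

8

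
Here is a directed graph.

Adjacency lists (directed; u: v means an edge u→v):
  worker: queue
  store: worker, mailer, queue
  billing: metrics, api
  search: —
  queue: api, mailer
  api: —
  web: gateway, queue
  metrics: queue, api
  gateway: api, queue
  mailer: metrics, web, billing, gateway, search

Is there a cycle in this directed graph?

DFS with white/gray/black marking, starting from billing:
billing gray
  metrics gray
    queue gray
      api gray
      api black
      mailer gray
        mailer→metrics: metrics is gray → back edge
Back edge found, so a cycle exists: metrics → queue → mailer → metrics.

Yes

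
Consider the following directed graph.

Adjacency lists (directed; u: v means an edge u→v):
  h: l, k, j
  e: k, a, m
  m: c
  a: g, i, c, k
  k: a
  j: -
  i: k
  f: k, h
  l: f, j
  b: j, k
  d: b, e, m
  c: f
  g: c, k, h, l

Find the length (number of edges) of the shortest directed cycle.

2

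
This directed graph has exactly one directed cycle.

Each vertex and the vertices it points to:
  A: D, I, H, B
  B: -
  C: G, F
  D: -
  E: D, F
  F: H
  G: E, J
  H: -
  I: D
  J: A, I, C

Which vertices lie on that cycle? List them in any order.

C, G, J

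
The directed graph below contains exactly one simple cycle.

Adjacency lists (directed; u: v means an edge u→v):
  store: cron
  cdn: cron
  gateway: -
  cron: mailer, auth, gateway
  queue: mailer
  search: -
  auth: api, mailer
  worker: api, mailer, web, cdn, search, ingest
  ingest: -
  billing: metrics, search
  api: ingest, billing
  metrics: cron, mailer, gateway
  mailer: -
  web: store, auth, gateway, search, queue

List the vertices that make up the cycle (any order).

api, auth, cron, billing, metrics

DFS with gray/black marking from api:
api gray
  ingest gray
  ingest black
  billing gray
    metrics gray
      cron gray
        mailer gray
        mailer black
        auth gray
          auth→api: api is gray → back edge
Back edge closes the cycle api → billing → metrics → cron → auth → api; its vertices are {api, auth, cron, billing, metrics}.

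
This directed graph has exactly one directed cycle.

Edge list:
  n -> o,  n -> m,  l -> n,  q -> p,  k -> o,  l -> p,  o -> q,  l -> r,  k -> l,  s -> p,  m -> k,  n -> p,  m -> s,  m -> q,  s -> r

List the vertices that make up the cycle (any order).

k, l, m, n

DFS with gray/black marking from n:
n gray
  m gray
    k gray
      o gray
        q gray
          p gray
          p black
        q black
      o black
      l gray
        r gray
        r black
        l→n: n is gray → back edge
Back edge closes the cycle n → m → k → l → n; its vertices are {k, l, m, n}.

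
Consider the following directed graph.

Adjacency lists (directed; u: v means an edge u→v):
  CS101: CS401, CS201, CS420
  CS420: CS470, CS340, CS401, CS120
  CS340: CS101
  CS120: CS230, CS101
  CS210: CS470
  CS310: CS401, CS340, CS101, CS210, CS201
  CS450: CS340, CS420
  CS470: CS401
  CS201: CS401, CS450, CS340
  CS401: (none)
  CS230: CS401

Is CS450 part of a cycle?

Yes

CS450 is on a cycle iff CS450 can reach itself via ≥1 edge.
CS450 → CS340 → CS101 → CS201 → CS450 — yes.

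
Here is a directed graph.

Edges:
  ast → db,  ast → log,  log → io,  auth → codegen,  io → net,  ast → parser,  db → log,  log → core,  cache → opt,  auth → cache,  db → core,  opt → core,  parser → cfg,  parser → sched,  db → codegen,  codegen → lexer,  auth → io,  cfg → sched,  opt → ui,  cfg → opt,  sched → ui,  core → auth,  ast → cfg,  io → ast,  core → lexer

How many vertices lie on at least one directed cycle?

10

A vertex is on a directed cycle iff it belongs to a strongly connected component of size ≥ 2 (or has a self-loop).
The vertices on cycles are {db, io, ast, cfg, log, opt, auth, core, cache, parser} — 10 in total.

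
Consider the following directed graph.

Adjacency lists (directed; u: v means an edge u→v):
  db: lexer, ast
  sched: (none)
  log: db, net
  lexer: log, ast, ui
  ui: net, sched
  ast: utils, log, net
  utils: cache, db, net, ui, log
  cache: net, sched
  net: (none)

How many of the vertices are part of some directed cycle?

A vertex is on a directed cycle iff it belongs to a strongly connected component of size ≥ 2 (or has a self-loop).
The vertices on cycles are {db, ast, log, lexer, utils} — 5 in total.

5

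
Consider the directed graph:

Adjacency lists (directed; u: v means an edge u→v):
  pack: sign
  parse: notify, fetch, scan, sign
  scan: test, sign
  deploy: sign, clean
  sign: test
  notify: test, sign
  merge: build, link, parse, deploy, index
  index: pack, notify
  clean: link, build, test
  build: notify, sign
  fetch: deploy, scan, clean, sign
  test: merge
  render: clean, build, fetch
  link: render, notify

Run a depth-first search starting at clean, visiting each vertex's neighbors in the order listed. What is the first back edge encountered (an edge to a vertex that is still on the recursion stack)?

render→clean

DFS from clean (visiting each vertex's neighbors in the order listed); mark gray on enter, black on exit:
clean gray
  link gray
    render gray
      render→clean: clean is gray → back edge
First back edge: render → clean.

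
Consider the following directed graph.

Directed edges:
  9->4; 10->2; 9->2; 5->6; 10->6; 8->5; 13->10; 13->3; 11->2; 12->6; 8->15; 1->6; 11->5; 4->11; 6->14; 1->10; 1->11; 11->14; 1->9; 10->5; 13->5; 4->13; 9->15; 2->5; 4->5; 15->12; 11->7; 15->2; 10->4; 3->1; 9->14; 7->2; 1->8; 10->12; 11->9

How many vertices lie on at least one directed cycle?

7

A vertex is on a directed cycle iff it belongs to a strongly connected component of size ≥ 2 (or has a self-loop).
The vertices on cycles are {1, 3, 4, 9, 10, 11, 13} — 7 in total.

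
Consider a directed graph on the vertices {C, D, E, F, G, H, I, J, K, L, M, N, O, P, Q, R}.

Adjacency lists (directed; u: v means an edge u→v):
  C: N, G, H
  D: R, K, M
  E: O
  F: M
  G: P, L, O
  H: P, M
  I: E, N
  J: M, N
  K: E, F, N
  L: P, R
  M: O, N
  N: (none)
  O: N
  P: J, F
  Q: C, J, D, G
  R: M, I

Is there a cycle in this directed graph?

No

DFS with white/gray/black marking, starting from R:
R gray
  M gray
    O gray
      N gray
      N black
    O black
    M→N: N black — skip
  M black
  I gray
    E gray
      E→O: O black — skip
    E black
    I→N: N black — skip
  I black
R black
C gray
  C→N: N black — skip
  G gray
    P gray
      J gray
        J→M: M black — skip
        J→N: N black — skip
      J black
      F gray
        F→M: M black — skip
      F black
    P black
    L gray
      L→P: P black — skip
      L→R: R black — skip
    L black
    G→O: O black — skip
  G black
  H gray
    H→P: P black — skip
    H→M: M black — skip
  H black
C black
D gray
  D→R: R black — skip
  K gray
    K→E: E black — skip
    K→F: F black — skip
    K→N: N black — skip
  K black
  D→M: M black — skip
D black
Q gray
  Q→C: C black — skip
  Q→J: J black — skip
  Q→D: D black — skip
  Q→G: G black — skip
Q black
Every edge goes to a white or black vertex — no back edge, so the graph is acyclic.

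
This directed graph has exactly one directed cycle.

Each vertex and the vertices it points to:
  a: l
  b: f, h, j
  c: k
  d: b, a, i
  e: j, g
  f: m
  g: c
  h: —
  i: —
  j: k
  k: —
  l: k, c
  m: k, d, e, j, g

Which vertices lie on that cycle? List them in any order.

b, d, f, m

DFS with gray/black marking from d:
d gray
  b gray
    f gray
      m gray
        k gray
        k black
        m→d: d is gray → back edge
Back edge closes the cycle d → b → f → m → d; its vertices are {b, d, f, m}.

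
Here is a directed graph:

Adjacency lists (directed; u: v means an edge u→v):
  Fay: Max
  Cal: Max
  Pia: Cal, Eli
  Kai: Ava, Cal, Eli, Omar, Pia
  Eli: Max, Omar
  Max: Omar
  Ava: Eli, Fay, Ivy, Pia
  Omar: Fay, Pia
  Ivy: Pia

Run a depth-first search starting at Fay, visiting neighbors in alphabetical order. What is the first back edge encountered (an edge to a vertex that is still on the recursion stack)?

DFS from Fay (visiting neighbors in alphabetical order); mark gray on enter, black on exit:
Fay gray
  Max gray
    Omar gray
      Omar→Fay: Fay is gray → back edge
First back edge: Omar → Fay.

Omar->Fay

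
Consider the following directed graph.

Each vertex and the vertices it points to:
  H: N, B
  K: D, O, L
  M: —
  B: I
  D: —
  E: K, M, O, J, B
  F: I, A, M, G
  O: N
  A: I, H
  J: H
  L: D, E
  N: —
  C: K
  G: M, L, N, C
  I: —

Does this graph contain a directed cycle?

Yes

DFS with white/gray/black marking, starting from C:
C gray
  K gray
    D gray
    D black
    O gray
      N gray
      N black
    O black
    L gray
      L→D: D black — skip
      E gray
        E→K: K is gray → back edge
Back edge found, so a cycle exists: K → L → E → K.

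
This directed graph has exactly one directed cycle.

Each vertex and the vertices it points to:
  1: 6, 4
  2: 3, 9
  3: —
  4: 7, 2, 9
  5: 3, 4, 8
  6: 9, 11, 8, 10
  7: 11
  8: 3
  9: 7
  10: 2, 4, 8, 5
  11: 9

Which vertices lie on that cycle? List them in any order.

DFS with gray/black marking from 7:
7 gray
  11 gray
    9 gray
      9→7: 7 is gray → back edge
Back edge closes the cycle 7 → 11 → 9 → 7; its vertices are {7, 9, 11}.

7, 9, 11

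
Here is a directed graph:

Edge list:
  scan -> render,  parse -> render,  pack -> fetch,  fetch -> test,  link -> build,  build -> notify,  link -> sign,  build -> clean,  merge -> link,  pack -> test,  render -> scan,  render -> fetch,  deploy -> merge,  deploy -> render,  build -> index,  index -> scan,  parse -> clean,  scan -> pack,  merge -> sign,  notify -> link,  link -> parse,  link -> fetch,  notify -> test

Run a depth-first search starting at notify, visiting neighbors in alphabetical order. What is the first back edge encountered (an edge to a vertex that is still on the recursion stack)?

DFS from notify (visiting neighbors in alphabetical order); mark gray on enter, black on exit:
notify gray
  link gray
    build gray
      clean gray
      clean black
      index gray
        scan gray
          pack gray
            fetch gray
              test gray
              test black
            fetch black
            pack→test: test black — skip
          pack black
          render gray
            render→fetch: fetch black — skip
            render→scan: scan is gray → back edge
First back edge: render → scan.

render→scan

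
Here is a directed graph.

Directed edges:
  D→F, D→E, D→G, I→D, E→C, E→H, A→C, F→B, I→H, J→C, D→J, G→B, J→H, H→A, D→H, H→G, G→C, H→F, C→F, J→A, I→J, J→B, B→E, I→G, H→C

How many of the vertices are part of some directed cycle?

A vertex is on a directed cycle iff it belongs to a strongly connected component of size ≥ 2 (or has a self-loop).
The vertices on cycles are {A, B, C, E, F, G, H} — 7 in total.

7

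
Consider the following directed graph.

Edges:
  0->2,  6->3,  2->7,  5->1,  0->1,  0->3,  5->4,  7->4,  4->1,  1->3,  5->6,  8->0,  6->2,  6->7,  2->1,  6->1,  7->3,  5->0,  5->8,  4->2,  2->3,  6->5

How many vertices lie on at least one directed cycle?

5

A vertex is on a directed cycle iff it belongs to a strongly connected component of size ≥ 2 (or has a self-loop).
The vertices on cycles are {2, 4, 5, 6, 7} — 5 in total.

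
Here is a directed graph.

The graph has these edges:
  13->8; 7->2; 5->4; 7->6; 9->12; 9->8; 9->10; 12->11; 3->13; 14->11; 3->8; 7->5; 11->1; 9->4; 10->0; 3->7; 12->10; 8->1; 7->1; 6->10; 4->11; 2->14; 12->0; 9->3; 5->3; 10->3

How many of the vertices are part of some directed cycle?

5

A vertex is on a directed cycle iff it belongs to a strongly connected component of size ≥ 2 (or has a self-loop).
The vertices on cycles are {3, 5, 6, 7, 10} — 5 in total.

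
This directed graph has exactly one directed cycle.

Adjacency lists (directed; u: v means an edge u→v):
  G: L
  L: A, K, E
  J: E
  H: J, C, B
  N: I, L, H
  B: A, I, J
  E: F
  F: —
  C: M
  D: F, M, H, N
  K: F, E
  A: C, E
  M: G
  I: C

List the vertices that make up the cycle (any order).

A, C, G, L, M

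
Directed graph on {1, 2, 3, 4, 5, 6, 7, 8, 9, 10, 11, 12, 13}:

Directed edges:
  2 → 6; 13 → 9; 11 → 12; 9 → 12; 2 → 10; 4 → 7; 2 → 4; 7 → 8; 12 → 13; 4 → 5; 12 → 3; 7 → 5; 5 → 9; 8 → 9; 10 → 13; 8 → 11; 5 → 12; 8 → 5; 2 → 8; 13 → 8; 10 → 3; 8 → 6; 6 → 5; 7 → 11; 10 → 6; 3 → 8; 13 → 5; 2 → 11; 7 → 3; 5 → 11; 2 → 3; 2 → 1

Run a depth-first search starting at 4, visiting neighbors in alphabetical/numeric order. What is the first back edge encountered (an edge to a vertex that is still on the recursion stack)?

8→5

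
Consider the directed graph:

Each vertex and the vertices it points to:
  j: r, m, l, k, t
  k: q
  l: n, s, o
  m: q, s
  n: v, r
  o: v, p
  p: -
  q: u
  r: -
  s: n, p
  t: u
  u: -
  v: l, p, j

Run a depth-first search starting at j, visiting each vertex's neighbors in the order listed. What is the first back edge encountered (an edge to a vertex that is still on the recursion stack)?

DFS from j (visiting each vertex's neighbors in the order listed); mark gray on enter, black on exit:
j gray
  r gray
  r black
  m gray
    q gray
      u gray
      u black
    q black
    s gray
      n gray
        v gray
          l gray
            l→n: n is gray → back edge
First back edge: l → n.

l→n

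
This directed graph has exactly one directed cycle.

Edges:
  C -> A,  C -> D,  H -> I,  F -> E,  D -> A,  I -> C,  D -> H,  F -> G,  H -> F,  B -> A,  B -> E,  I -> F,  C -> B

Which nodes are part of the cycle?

DFS with gray/black marking from H:
H gray
  F gray
    E gray
    E black
    G gray
    G black
  F black
  I gray
    C gray
      D gray
        D→H: H is gray → back edge
Back edge closes the cycle H → I → C → D → H; its vertices are {C, D, H, I}.

C, D, H, I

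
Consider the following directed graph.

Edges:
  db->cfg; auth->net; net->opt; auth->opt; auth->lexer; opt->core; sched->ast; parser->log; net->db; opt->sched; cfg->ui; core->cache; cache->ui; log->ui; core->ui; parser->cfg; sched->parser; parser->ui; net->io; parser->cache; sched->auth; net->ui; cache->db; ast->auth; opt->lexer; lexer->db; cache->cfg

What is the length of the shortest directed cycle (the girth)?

For each vertex v, BFS finds the shortest path from v back to v.
The shortest such closed walk is opt → sched → auth → opt, length 3.

3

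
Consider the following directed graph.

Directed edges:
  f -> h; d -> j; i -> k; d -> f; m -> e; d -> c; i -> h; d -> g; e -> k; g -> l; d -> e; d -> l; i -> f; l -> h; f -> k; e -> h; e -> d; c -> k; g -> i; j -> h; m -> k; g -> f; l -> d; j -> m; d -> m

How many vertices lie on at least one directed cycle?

A vertex is on a directed cycle iff it belongs to a strongly connected component of size ≥ 2 (or has a self-loop).
The vertices on cycles are {d, e, g, j, l, m} — 6 in total.

6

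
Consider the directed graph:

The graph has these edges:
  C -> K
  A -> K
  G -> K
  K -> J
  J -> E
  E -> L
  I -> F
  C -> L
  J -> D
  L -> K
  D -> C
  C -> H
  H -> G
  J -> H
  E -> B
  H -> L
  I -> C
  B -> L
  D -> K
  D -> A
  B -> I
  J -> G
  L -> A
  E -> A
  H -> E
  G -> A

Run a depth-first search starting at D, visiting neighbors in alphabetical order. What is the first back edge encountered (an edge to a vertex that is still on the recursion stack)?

J->D

DFS from D (visiting neighbors in alphabetical order); mark gray on enter, black on exit:
D gray
  A gray
    K gray
      J gray
        J→D: D is gray → back edge
First back edge: J → D.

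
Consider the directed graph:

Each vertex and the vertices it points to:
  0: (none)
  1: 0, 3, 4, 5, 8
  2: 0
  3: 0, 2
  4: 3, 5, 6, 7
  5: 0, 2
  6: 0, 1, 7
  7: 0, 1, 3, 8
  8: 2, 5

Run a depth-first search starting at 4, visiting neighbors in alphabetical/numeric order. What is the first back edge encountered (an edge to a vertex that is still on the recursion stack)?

1→4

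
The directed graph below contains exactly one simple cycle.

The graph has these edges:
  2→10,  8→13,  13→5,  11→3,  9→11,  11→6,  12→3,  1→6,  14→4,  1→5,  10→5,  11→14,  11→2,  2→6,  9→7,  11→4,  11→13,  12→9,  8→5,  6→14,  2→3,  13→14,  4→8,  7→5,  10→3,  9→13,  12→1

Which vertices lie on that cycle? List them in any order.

DFS with gray/black marking from 4:
4 gray
  8 gray
    13 gray
      14 gray
        14→4: 4 is gray → back edge
Back edge closes the cycle 4 → 8 → 13 → 14 → 4; its vertices are {4, 8, 13, 14}.

4, 8, 13, 14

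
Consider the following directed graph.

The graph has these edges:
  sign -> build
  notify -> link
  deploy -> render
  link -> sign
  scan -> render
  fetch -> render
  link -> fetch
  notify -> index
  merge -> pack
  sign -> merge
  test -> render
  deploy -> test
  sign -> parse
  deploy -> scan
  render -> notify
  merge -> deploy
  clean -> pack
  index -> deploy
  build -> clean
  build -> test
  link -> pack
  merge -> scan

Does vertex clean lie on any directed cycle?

clean lies on a cycle iff there is a path from clean back to itself.
Exploring from clean, it never reaches itself; equivalently, its strongly connected component is a singleton.

No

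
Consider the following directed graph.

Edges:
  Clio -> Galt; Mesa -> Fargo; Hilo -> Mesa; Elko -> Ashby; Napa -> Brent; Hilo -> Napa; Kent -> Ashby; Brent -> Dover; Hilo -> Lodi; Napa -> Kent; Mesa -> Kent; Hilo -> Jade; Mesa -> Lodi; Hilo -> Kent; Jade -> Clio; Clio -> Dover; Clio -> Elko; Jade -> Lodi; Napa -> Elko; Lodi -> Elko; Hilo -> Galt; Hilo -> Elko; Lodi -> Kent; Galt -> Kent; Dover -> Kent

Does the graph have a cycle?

No

DFS with white/gray/black marking, starting from Hilo:
Hilo gray
  Mesa gray
    Fargo gray
    Fargo black
    Kent gray
      Ashby gray
      Ashby black
    Kent black
    Lodi gray
      Elko gray
        Elko→Ashby: Ashby black — skip
      Elko black
      Lodi→Kent: Kent black — skip
    Lodi black
  Mesa black
  Hilo→Elko: Elko black — skip
  Hilo→Kent: Kent black — skip
  Hilo→Lodi: Lodi black — skip
  Galt gray
    Galt→Kent: Kent black — skip
  Galt black
  Napa gray
    Napa→Kent: Kent black — skip
    Brent gray
      Dover gray
        Dover→Kent: Kent black — skip
      Dover black
    Brent black
    Napa→Elko: Elko black — skip
  Napa black
  Jade gray
    Jade→Lodi: Lodi black — skip
    Clio gray
      Clio→Dover: Dover black — skip
      Clio→Galt: Galt black — skip
      Clio→Elko: Elko black — skip
    Clio black
  Jade black
Hilo black
Every edge goes to a white or black vertex — no back edge, so the graph is acyclic.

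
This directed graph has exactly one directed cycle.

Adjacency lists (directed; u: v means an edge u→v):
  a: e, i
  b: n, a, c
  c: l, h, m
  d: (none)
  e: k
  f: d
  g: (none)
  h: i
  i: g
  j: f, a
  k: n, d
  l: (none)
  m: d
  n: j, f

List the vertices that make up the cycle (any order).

DFS with gray/black marking from a:
a gray
  e gray
    k gray
      n gray
        j gray
          f gray
            d gray
            d black
          f black
          j→a: a is gray → back edge
Back edge closes the cycle a → e → k → n → j → a; its vertices are {a, e, j, k, n}.

a, e, j, k, n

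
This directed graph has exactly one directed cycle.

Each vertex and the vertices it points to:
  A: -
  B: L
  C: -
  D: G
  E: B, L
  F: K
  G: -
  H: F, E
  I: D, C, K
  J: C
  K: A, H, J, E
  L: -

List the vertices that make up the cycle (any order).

DFS with gray/black marking from K:
K gray
  A gray
  A black
  H gray
    F gray
      F→K: K is gray → back edge
Back edge closes the cycle K → H → F → K; its vertices are {F, H, K}.

F, H, K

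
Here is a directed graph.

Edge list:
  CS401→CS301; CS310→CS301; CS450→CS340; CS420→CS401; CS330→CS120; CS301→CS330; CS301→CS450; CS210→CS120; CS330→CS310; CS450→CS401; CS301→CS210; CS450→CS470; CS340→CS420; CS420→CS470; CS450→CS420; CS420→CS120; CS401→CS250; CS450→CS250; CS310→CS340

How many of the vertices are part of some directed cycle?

A vertex is on a directed cycle iff it belongs to a strongly connected component of size ≥ 2 (or has a self-loop).
The vertices on cycles are {CS301, CS310, CS330, CS340, CS401, CS420, CS450} — 7 in total.

7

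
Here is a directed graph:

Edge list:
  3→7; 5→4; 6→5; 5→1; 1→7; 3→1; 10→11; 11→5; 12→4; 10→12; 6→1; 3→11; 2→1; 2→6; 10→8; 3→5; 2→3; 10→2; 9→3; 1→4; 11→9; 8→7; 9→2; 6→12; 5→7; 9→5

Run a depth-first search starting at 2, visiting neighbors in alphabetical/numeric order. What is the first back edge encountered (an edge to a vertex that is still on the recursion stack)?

9→2

DFS from 2 (visiting neighbors in alphabetical/numeric order); mark gray on enter, black on exit:
2 gray
  1 gray
    4 gray
    4 black
    7 gray
    7 black
  1 black
  3 gray
    3→1: 1 black — skip
    5 gray
      5→1: 1 black — skip
      5→4: 4 black — skip
      5→7: 7 black — skip
    5 black
    3→7: 7 black — skip
    11 gray
      11→5: 5 black — skip
      9 gray
        9→2: 2 is gray → back edge
First back edge: 9 → 2.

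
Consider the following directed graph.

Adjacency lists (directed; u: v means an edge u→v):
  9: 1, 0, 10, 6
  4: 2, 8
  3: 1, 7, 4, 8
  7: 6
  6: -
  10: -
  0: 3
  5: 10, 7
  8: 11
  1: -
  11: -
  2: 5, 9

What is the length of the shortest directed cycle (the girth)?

For each vertex v, BFS finds the shortest path from v back to v.
The shortest such closed walk is 3 → 4 → 2 → 9 → 0 → 3, length 5.

5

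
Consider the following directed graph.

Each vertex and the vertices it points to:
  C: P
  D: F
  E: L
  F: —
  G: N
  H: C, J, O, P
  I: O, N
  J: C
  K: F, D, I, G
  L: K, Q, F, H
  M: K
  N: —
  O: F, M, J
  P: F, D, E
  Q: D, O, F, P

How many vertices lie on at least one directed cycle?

A vertex is on a directed cycle iff it belongs to a strongly connected component of size ≥ 2 (or has a self-loop).
The vertices on cycles are {C, E, H, I, J, K, L, M, O, P, Q} — 11 in total.

11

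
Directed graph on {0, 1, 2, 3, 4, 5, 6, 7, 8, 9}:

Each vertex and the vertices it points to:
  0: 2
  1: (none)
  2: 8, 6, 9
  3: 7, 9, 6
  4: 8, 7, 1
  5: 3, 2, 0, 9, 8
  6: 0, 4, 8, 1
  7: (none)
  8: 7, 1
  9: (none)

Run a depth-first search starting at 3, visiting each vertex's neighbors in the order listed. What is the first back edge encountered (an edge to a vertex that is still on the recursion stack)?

DFS from 3 (visiting each vertex's neighbors in the order listed); mark gray on enter, black on exit:
3 gray
  7 gray
  7 black
  9 gray
  9 black
  6 gray
    0 gray
      2 gray
        8 gray
          8→7: 7 black — skip
          1 gray
          1 black
        8 black
        2→6: 6 is gray → back edge
First back edge: 2 → 6.

2->6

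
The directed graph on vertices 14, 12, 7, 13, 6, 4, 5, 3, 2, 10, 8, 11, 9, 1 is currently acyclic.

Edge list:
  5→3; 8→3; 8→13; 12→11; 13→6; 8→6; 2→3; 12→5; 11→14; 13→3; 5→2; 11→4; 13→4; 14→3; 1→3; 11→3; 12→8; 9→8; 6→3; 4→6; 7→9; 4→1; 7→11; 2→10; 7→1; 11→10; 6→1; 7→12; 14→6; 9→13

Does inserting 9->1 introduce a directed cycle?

Adding 9→1 creates a cycle iff 1 can already reach 9.
Explore from 1: no path reaches 9. The graph stays acyclic.

No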